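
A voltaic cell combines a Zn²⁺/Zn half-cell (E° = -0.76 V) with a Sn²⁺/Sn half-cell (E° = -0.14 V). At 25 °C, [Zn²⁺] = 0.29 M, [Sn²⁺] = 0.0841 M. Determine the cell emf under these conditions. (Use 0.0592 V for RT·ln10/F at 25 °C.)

The Sn²⁺/Sn couple has the higher reduction potential and acts as the cathode, so E°_cell = -0.14 − (-0.76) = 0.62 V.
Balancing electrons gives n = 2; the reaction quotient is Q = [Zn²⁺]/[Sn²⁺] = 3.45.
At 25 °C, E = E° − (0.0592/n) log Q = 0.62 − (0.0592/2)(0.538) = 0.620 − 0.016 = 0.604 V.

0.604 V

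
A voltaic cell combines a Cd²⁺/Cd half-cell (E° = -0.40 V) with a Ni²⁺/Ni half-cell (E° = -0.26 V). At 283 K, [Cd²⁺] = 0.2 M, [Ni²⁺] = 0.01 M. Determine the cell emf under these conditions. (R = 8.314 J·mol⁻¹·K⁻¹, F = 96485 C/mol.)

The Ni²⁺/Ni couple has the higher reduction potential and acts as the cathode, so E°_cell = -0.26 − (-0.40) = 0.14 V.
Balancing electrons gives n = 2; the reaction quotient is Q = [Cd²⁺]/[Ni²⁺] = 20.0.
E = E° − (RT/nF) ln Q = 0.14 − (8.314×283)/(2×96485) × (2.996) = 0.140 − 0.037 = 0.103 V.

0.103 V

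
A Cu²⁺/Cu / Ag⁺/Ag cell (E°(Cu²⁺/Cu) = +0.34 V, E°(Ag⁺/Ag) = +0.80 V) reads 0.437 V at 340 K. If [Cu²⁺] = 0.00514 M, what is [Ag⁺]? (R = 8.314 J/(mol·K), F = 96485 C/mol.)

0.033 M

From the Nernst equation, ln Q = nF(E° − E)/RT = 2×96485×(0.46 − 0.437)/(8.314×340) = 1.570, so Q = 4.81.
With Q = [Cu²⁺]/[Ag⁺]^2 and the known concentrations, [Ag⁺]^2 in the denominator gives [Ag⁺] = 0.033 M.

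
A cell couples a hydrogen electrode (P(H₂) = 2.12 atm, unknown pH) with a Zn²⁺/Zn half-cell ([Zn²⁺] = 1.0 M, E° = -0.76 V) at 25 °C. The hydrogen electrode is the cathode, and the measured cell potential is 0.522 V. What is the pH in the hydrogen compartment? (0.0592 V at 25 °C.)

pH = 3.86

E°_cell = 0.76 V and n = 2.
log Q = n(E° − E)/0.0592 = 2×(0.76 − 0.522)/0.0592 = 8.041.
With Q = [Zn²⁺]·P(H₂) / [H⁺]^2, solving for [H⁺] gives log[H⁺] = -3.857, so pH = 3.86.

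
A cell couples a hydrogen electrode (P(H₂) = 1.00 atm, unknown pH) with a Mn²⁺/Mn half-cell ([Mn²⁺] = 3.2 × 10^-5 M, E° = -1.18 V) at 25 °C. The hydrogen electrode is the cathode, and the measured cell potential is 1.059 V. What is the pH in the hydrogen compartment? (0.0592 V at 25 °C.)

pH = 4.29

E°_cell = 1.18 V and n = 2.
log Q = n(E° − E)/0.0592 = 2×(1.18 − 1.059)/0.0592 = 4.088.
With Q = [Mn²⁺]·P(H₂) / [H⁺]^2, solving for [H⁺] gives log[H⁺] = -4.291, so pH = 4.29.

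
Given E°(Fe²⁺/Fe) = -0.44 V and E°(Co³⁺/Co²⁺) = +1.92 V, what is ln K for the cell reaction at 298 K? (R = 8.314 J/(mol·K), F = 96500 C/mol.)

E°_cell = +1.92 − (-0.44) = 2.36 V, with n = 2 electrons transferred.
At equilibrium E = 0, so the Nernst equation gives ln K = nFE°/RT = (2)(96500)(2.36)/((8.314)(298)) = 183.84.

ln K = 183.8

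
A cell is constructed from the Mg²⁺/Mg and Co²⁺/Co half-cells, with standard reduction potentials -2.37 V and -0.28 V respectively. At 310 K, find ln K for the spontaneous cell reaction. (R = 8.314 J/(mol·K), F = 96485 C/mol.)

ln K = 156.5

E°_cell = -0.28 − (-2.37) = 2.09 V, with n = 2 electrons transferred.
At equilibrium E = 0, so the Nernst equation gives ln K = nFE°/RT = (2)(96485)(2.09)/((8.314)(310)) = 156.48.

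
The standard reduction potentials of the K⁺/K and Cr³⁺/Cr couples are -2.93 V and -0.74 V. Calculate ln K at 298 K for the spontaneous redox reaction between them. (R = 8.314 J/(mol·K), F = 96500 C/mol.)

E°_cell = -0.74 − (-2.93) = 2.19 V, with n = 3 electrons transferred.
At equilibrium E = 0, so the Nernst equation gives ln K = nFE°/RT = (3)(96500)(2.19)/((8.314)(298)) = 255.90.

ln K = 255.9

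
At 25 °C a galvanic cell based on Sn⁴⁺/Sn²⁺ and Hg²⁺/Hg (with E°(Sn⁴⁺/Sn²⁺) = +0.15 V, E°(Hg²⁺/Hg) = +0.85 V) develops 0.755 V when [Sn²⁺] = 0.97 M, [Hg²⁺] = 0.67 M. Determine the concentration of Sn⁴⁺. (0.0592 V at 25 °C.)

From the Nernst equation, log Q = n(E° − E)/0.0592 = 2(0.70 − 0.755)/0.0592 = -1.858, so Q = 0.0139.
With Q = [Sn⁴⁺]/([Sn²⁺]·[Hg²⁺]) and the known concentrations, [Sn⁴⁺] in the numerator gives [Sn⁴⁺] = 0.009 M.

0.009 M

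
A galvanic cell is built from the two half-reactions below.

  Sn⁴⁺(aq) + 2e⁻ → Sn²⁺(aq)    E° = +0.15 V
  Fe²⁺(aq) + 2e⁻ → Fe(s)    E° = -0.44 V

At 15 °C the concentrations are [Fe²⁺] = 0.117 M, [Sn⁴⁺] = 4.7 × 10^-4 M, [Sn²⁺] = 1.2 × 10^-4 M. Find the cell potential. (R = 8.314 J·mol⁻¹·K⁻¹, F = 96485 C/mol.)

The Sn⁴⁺/Sn²⁺ couple has the higher reduction potential and acts as the cathode, so E°_cell = +0.15 − (-0.44) = 0.59 V.
Balancing electrons gives n = 2; the reaction quotient is Q = [Fe²⁺]·[Sn²⁺]/[Sn⁴⁺] = 0.0299.
E = E° − (RT/nF) ln Q = 0.59 − (8.314×288)/(2×96485) × (-3.511) = 0.590 + 0.044 = 0.634 V.

0.634 V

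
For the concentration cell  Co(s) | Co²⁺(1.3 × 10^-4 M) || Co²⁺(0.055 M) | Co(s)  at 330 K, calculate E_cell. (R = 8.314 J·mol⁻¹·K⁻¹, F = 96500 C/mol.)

0.086 V

Both half-cells are Co²⁺/Co, so E°_cell = 0. The concentrated side is the cathode; the cell reaction moves Co²⁺ from high to low concentration with n = 2.
Q = [Co²⁺]_dilute/[Co²⁺]_conc = 1.3 × 10^-4/0.055 = 0.00236.
E = 0 − (RT/nF) ln Q = −((8.314×330)/(2×96500))(-6.048) = 0.0860 V.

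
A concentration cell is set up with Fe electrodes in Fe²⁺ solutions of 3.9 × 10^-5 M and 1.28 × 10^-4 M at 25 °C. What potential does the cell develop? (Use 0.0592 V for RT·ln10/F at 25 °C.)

0.015 V

Both half-cells are Fe²⁺/Fe, so E°_cell = 0. The concentrated side is the cathode; the cell reaction moves Fe²⁺ from high to low concentration with n = 2.
Q = [Fe²⁺]_dilute/[Fe²⁺]_conc = 3.9 × 10^-5/1.28 × 10^-4 = 0.305.
E = 0 − (0.0592/2) log Q = −(0.0592/2)(-0.516) = 0.0153 V.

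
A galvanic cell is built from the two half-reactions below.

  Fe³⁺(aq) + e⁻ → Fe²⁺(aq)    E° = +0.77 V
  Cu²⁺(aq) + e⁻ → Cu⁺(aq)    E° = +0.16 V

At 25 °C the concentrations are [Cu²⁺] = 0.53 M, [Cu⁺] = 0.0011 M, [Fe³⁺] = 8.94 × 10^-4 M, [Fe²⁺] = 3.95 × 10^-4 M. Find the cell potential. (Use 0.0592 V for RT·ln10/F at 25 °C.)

The Fe³⁺/Fe²⁺ couple has the higher reduction potential and acts as the cathode, so E°_cell = +0.77 − (+0.16) = 0.61 V.
Balancing electrons gives n = 1; the reaction quotient is Q = [Cu²⁺]·[Fe²⁺]/([Cu⁺]·[Fe³⁺]) = 213.
At 25 °C, E = E° − (0.0592/n) log Q = 0.61 − (0.0592/1)(2.328) = 0.610 − 0.138 = 0.472 V.

0.472 V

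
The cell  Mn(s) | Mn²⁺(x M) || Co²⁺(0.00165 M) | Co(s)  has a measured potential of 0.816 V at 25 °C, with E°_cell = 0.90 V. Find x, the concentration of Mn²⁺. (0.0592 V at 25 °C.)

From the Nernst equation, log Q = n(E° − E)/0.0592 = 2(0.90 − 0.816)/0.0592 = 2.838, so Q = 688.
With Q = [Mn²⁺]/[Co²⁺] and the known concentrations, [Mn²⁺] in the numerator gives [Mn²⁺] = 1.1 M.

1.1 M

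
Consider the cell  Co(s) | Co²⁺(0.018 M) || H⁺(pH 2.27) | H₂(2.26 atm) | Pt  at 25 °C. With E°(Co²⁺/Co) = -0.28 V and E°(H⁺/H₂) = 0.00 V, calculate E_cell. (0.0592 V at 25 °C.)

0.19 V

The hydrogen couple is the cathode, so E°_cell = 0.28 V; n = 2.
[H⁺] = 10^(−2.27) = 0.0054 M, and Q = [Co²⁺]·P(H₂) / [H⁺]^2 = 1410.
E = E° − (0.0592/2) log Q = 0.28 − (0.0592/2)(3.149) = 0.187 V.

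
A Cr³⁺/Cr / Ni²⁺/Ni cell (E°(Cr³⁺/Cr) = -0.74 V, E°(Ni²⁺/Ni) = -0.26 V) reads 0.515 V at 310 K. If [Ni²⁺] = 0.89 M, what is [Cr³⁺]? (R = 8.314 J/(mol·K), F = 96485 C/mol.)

From the Nernst equation, ln Q = nF(E° − E)/RT = 6×96485×(0.48 − 0.515)/(8.314×310) = -7.862, so Q = 3.85 × 10^-4.
With Q = [Cr³⁺]^2/[Ni²⁺]^3 and the known concentrations, [Cr³⁺]^2 in the numerator gives [Cr³⁺] = 0.016 M.

0.016 M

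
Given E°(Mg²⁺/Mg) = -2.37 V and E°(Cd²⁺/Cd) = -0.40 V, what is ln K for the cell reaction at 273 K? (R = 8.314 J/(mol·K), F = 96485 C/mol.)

ln K = 167.5

E°_cell = -0.40 − (-2.37) = 1.97 V, with n = 2 electrons transferred.
At equilibrium E = 0, so the Nernst equation gives ln K = nFE°/RT = (2)(96485)(1.97)/((8.314)(273)) = 167.49.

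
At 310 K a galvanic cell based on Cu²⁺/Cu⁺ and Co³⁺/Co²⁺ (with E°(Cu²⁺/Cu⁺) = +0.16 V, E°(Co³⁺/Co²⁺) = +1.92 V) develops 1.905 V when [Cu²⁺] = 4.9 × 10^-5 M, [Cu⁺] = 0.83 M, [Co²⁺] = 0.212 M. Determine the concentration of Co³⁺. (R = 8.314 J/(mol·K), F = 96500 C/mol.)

From the Nernst equation, ln Q = nF(E° − E)/RT = 1×96500×(1.76 − 1.905)/(8.314×310) = -5.429, so Q = 0.00439.
With Q = [Cu²⁺]·[Co²⁺]/([Cu⁺]·[Co³⁺]) and the known concentrations, [Co³⁺] in the denominator gives [Co³⁺] = 0.0029 M.

0.0029 M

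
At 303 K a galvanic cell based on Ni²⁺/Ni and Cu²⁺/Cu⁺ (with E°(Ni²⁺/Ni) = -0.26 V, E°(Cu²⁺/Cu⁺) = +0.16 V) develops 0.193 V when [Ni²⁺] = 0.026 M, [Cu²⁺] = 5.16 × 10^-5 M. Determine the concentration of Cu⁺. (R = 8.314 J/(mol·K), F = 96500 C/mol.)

From the Nernst equation, ln Q = nF(E° − E)/RT = 2×96500×(0.42 − 0.193)/(8.314×303) = 17.391, so Q = 3.57 × 10^7.
With Q = [Ni²⁺]·[Cu⁺]^2/[Cu²⁺]^2 and the known concentrations, [Cu⁺]^2 in the numerator gives [Cu⁺] = 1.9 M.

1.9 M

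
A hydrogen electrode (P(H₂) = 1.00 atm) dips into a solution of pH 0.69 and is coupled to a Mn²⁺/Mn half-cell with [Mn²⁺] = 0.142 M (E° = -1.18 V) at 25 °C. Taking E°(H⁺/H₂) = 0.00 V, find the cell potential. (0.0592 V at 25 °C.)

1.16 V

The hydrogen couple is the cathode, so E°_cell = 1.18 V; n = 2.
[H⁺] = 10^(−0.69) = 0.20 M, and Q = [Mn²⁺]·P(H₂) / [H⁺]^2 = 3.41.
E = E° − (0.0592/2) log Q = 1.18 − (0.0592/2)(0.532) = 1.164 V.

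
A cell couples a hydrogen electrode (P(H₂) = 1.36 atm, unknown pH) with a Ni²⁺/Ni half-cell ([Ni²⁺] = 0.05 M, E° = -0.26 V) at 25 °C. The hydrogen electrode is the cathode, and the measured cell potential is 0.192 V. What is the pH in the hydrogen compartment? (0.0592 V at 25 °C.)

E°_cell = 0.26 V and n = 2.
log Q = n(E° − E)/0.0592 = 2×(0.26 − 0.192)/0.0592 = 2.297.
With Q = [Ni²⁺]·P(H₂) / [H⁺]^2, solving for [H⁺] gives log[H⁺] = -1.732, so pH = 1.73.

pH = 1.73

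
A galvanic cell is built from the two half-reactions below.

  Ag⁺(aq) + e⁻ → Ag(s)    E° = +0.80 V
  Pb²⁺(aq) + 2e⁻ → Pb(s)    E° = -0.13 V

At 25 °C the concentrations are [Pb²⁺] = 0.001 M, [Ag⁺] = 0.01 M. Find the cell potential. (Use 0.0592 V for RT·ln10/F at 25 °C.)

The Ag⁺/Ag couple has the higher reduction potential and acts as the cathode, so E°_cell = +0.80 − (-0.13) = 0.93 V.
Balancing electrons gives n = 2; the reaction quotient is Q = [Pb²⁺]/[Ag⁺]^2 = 10.0.
At 25 °C, E = E° − (0.0592/n) log Q = 0.93 − (0.0592/2)(1.000) = 0.930 − 0.030 = 0.900 V.

0.900 V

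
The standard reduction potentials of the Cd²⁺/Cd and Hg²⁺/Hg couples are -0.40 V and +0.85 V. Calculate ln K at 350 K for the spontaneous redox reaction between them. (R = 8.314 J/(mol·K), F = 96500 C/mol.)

ln K = 82.9

E°_cell = +0.85 − (-0.40) = 1.25 V, with n = 2 electrons transferred.
At equilibrium E = 0, so the Nernst equation gives ln K = nFE°/RT = (2)(96500)(1.25)/((8.314)(350)) = 82.91.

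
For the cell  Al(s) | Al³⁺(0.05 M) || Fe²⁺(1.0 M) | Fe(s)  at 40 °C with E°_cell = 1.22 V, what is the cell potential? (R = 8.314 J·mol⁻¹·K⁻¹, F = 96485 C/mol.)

1.25 V

Balancing electrons gives n = 6; the reaction quotient is Q = [Al³⁺]^2/[Fe²⁺]^3 = 0.00250.
E = E° − (RT/nF) ln Q = 1.22 − (8.314×313)/(6×96485) × (-5.991) = 1.220 + 0.027 = 1.247 V.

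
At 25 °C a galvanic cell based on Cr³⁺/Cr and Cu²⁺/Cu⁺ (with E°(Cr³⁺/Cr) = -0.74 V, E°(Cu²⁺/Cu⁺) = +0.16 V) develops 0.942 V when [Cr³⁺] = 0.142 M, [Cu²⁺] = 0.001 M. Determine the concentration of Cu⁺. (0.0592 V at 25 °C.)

3.7 × 10^-4 M

From the Nernst equation, log Q = n(E° − E)/0.0592 = 3(0.90 − 0.942)/0.0592 = -2.128, so Q = 0.00744.
With Q = [Cr³⁺]·[Cu⁺]^3/[Cu²⁺]^3 and the known concentrations, [Cu⁺]^3 in the numerator gives [Cu⁺] = 3.7 × 10^-4 M.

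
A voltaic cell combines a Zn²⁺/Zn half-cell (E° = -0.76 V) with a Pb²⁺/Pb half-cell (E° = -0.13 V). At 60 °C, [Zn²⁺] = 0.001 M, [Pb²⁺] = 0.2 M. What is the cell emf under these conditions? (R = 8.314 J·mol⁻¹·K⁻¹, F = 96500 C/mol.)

0.706 V

The Pb²⁺/Pb couple has the higher reduction potential and acts as the cathode, so E°_cell = -0.13 − (-0.76) = 0.63 V.
Balancing electrons gives n = 2; the reaction quotient is Q = [Zn²⁺]/[Pb²⁺] = 0.00500.
E = E° − (RT/nF) ln Q = 0.63 − (8.314×333)/(2×96500) × (-5.298) = 0.630 + 0.076 = 0.706 V.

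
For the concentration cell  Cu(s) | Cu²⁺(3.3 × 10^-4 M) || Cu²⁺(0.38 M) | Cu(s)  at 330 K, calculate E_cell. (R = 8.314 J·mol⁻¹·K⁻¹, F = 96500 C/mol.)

0.10 V

Both half-cells are Cu²⁺/Cu, so E°_cell = 0. The concentrated side is the cathode; the cell reaction moves Cu²⁺ from high to low concentration with n = 2.
Q = [Cu²⁺]_dilute/[Cu²⁺]_conc = 3.3 × 10^-4/0.38 = 8.68 × 10^-4.
E = 0 − (RT/nF) ln Q = −((8.314×330)/(2×96500))(-7.049) = 0.1002 V.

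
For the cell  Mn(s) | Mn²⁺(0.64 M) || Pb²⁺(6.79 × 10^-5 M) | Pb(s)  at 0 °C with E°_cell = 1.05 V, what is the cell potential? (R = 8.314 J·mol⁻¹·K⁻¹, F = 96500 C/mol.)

0.942 V

Balancing electrons gives n = 2; the reaction quotient is Q = [Mn²⁺]/[Pb²⁺] = 9430.
E = E° − (RT/nF) ln Q = 1.05 − (8.314×273)/(2×96500) × (9.151) = 1.050 − 0.108 = 0.942 V.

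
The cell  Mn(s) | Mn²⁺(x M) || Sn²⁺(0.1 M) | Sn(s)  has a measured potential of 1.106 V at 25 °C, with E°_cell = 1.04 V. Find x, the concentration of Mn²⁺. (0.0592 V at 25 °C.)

5.9 × 10^-4 M

From the Nernst equation, log Q = n(E° − E)/0.0592 = 2(1.04 − 1.106)/0.0592 = -2.230, so Q = 0.00589.
With Q = [Mn²⁺]/[Sn²⁺] and the known concentrations, [Mn²⁺] in the numerator gives [Mn²⁺] = 5.9 × 10^-4 M.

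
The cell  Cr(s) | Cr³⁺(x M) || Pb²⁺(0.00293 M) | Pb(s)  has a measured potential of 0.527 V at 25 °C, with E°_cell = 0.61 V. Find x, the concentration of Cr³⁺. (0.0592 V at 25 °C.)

From the Nernst equation, log Q = n(E° − E)/0.0592 = 6(0.61 − 0.527)/0.0592 = 8.412, so Q = 2.58 × 10^8.
With Q = [Cr³⁺]^2/[Pb²⁺]^3 and the known concentrations, [Cr³⁺]^2 in the numerator gives [Cr³⁺] = 2.5 M.

2.5 M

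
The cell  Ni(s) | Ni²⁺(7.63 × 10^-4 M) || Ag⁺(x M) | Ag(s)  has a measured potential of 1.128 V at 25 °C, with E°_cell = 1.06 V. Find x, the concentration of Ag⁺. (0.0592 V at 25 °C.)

0.39 M

From the Nernst equation, log Q = n(E° − E)/0.0592 = 2(1.06 − 1.128)/0.0592 = -2.297, so Q = 0.00504.
With Q = [Ni²⁺]/[Ag⁺]^2 and the known concentrations, [Ag⁺]^2 in the denominator gives [Ag⁺] = 0.39 M.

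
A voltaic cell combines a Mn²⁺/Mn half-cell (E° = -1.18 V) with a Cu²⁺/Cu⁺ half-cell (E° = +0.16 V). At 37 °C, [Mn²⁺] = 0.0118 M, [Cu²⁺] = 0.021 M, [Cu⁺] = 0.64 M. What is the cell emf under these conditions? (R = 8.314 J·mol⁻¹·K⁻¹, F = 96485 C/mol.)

1.31 V

The Cu²⁺/Cu⁺ couple has the higher reduction potential and acts as the cathode, so E°_cell = +0.16 − (-1.18) = 1.34 V.
Balancing electrons gives n = 2; the reaction quotient is Q = [Mn²⁺]·[Cu⁺]^2/[Cu²⁺]^2 = 11.0.
E = E° − (RT/nF) ln Q = 1.34 − (8.314×310)/(2×96485) × (2.394) = 1.340 − 0.032 = 1.308 V.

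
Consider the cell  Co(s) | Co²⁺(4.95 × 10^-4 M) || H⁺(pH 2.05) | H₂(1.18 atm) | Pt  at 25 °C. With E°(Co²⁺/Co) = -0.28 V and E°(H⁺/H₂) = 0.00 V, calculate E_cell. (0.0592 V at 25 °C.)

0.25 V

The hydrogen couple is the cathode, so E°_cell = 0.28 V; n = 2.
[H⁺] = 10^(−2.05) = 0.0089 M, and Q = [Co²⁺]·P(H₂) / [H⁺]^2 = 7.35.
E = E° − (0.0592/2) log Q = 0.28 − (0.0592/2)(0.866) = 0.254 V.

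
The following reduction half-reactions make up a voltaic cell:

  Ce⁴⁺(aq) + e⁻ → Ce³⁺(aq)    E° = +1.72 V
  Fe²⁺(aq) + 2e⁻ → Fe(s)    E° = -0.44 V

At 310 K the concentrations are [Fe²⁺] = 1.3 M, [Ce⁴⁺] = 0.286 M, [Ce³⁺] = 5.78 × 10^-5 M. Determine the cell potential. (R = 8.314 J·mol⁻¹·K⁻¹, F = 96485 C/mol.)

2.38 V

The Ce⁴⁺/Ce³⁺ couple has the higher reduction potential and acts as the cathode, so E°_cell = +1.72 − (-0.44) = 2.16 V.
Balancing electrons gives n = 2; the reaction quotient is Q = [Fe²⁺]·[Ce³⁺]^2/[Ce⁴⁺]^2 = 5.31 × 10^-8.
E = E° − (RT/nF) ln Q = 2.16 − (8.314×310)/(2×96485) × (-16.751) = 2.160 + 0.224 = 2.384 V.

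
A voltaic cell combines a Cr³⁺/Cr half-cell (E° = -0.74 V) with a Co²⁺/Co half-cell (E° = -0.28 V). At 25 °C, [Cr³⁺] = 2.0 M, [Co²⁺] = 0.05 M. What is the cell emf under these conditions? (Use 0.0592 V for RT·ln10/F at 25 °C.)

The Co²⁺/Co couple has the higher reduction potential and acts as the cathode, so E°_cell = -0.28 − (-0.74) = 0.46 V.
Balancing electrons gives n = 6; the reaction quotient is Q = [Cr³⁺]^2/[Co²⁺]^3 = 3.2 × 10^4.
At 25 °C, E = E° − (0.0592/n) log Q = 0.46 − (0.0592/6)(4.505) = 0.460 − 0.044 = 0.416 V.

0.416 V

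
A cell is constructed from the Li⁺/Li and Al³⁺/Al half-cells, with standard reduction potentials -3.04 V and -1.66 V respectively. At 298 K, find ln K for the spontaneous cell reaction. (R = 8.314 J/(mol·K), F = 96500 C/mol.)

ln K = 161.3

E°_cell = -1.66 − (-3.04) = 1.38 V, with n = 3 electrons transferred.
At equilibrium E = 0, so the Nernst equation gives ln K = nFE°/RT = (3)(96500)(1.38)/((8.314)(298)) = 161.25.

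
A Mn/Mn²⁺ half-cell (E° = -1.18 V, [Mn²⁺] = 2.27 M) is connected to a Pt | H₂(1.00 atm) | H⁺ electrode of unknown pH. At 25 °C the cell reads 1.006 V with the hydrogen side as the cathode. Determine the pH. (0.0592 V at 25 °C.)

E°_cell = 1.18 V and n = 2.
log Q = n(E° − E)/0.0592 = 2×(1.18 − 1.006)/0.0592 = 5.878.
With Q = [Mn²⁺]·P(H₂) / [H⁺]^2, solving for [H⁺] gives log[H⁺] = -2.761, so pH = 2.76.

pH = 2.76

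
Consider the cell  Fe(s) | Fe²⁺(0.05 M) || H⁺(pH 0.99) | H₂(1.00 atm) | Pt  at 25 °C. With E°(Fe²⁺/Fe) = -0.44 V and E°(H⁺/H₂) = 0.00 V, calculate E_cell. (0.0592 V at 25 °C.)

0.42 V

The hydrogen couple is the cathode, so E°_cell = 0.44 V; n = 2.
[H⁺] = 10^(−0.99) = 0.10 M, and Q = [Fe²⁺]·P(H₂) / [H⁺]^2 = 4.77.
E = E° − (0.0592/2) log Q = 0.44 − (0.0592/2)(0.679) = 0.420 V.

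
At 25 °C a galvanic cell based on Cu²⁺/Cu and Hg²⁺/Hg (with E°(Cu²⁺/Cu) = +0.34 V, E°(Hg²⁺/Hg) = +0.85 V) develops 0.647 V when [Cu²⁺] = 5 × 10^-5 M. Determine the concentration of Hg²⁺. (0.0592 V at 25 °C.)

2.1 M

From the Nernst equation, log Q = n(E° − E)/0.0592 = 2(0.51 − 0.647)/0.0592 = -4.628, so Q = 2.35 × 10^-5.
With Q = [Cu²⁺]/[Hg²⁺] and the known concentrations, [Hg²⁺] in the denominator gives [Hg²⁺] = 2.1 M.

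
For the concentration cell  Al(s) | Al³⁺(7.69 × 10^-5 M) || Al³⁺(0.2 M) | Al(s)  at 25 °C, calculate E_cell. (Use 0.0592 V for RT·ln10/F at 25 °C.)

0.067 V

Both half-cells are Al³⁺/Al, so E°_cell = 0. The concentrated side is the cathode; the cell reaction moves Al³⁺ from high to low concentration with n = 3.
Q = [Al³⁺]_dilute/[Al³⁺]_conc = 7.69 × 10^-5/0.2 = 3.84 × 10^-4.
E = 0 − (0.0592/3) log Q = −(0.0592/3)(-3.415) = 0.0674 V.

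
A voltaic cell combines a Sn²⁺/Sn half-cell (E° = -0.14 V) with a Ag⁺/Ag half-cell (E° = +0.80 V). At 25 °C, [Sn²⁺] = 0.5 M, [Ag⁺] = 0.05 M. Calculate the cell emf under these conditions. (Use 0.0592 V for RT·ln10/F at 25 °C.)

0.872 V

The Ag⁺/Ag couple has the higher reduction potential and acts as the cathode, so E°_cell = +0.80 − (-0.14) = 0.94 V.
Balancing electrons gives n = 2; the reaction quotient is Q = [Sn²⁺]/[Ag⁺]^2 = 200.
At 25 °C, E = E° − (0.0592/n) log Q = 0.94 − (0.0592/2)(2.301) = 0.940 − 0.068 = 0.872 V.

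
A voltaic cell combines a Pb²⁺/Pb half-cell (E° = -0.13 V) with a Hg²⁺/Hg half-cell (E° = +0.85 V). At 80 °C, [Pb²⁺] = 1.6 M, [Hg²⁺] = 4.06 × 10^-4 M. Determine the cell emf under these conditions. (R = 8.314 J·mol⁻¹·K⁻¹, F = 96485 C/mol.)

0.854 V

The Hg²⁺/Hg couple has the higher reduction potential and acts as the cathode, so E°_cell = +0.85 − (-0.13) = 0.98 V.
Balancing electrons gives n = 2; the reaction quotient is Q = [Pb²⁺]/[Hg²⁺] = 3940.
E = E° − (RT/nF) ln Q = 0.98 − (8.314×353)/(2×96485) × (8.279) = 0.980 − 0.126 = 0.854 V.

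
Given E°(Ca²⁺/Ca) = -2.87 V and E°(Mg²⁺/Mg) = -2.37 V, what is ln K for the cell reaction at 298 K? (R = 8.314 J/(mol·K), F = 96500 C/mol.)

ln K = 38.9

E°_cell = -2.37 − (-2.87) = 0.50 V, with n = 2 electrons transferred.
At equilibrium E = 0, so the Nernst equation gives ln K = nFE°/RT = (2)(96500)(0.50)/((8.314)(298)) = 38.95.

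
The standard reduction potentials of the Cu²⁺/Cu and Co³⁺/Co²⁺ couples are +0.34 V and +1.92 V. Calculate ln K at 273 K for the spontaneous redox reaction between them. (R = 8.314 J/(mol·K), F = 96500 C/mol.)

E°_cell = +1.92 − (+0.34) = 1.58 V, with n = 2 electrons transferred.
At equilibrium E = 0, so the Nernst equation gives ln K = nFE°/RT = (2)(96500)(1.58)/((8.314)(273)) = 134.35.

ln K = 134.4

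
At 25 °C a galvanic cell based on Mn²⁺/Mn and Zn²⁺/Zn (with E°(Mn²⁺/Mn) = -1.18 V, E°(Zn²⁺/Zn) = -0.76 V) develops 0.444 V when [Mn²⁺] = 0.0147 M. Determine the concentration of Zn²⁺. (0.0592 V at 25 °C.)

From the Nernst equation, log Q = n(E° − E)/0.0592 = 2(0.42 − 0.444)/0.0592 = -0.811, so Q = 0.155.
With Q = [Mn²⁺]/[Zn²⁺] and the known concentrations, [Zn²⁺] in the denominator gives [Zn²⁺] = 0.095 M.

0.095 M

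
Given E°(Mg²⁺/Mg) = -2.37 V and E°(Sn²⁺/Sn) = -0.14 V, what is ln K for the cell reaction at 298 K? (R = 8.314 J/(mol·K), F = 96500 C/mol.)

E°_cell = -0.14 − (-2.37) = 2.23 V, with n = 2 electrons transferred.
At equilibrium E = 0, so the Nernst equation gives ln K = nFE°/RT = (2)(96500)(2.23)/((8.314)(298)) = 173.71.

ln K = 173.7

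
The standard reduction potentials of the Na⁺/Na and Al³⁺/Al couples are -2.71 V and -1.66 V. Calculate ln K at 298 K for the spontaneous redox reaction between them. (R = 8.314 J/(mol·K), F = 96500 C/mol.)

E°_cell = -1.66 − (-2.71) = 1.05 V, with n = 3 electrons transferred.
At equilibrium E = 0, so the Nernst equation gives ln K = nFE°/RT = (3)(96500)(1.05)/((8.314)(298)) = 122.69.

ln K = 122.7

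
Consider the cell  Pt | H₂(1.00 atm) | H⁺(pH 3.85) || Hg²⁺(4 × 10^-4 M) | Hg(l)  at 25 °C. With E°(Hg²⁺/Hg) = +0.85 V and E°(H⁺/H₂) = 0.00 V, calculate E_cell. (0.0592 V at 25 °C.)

The Hg²⁺/Hg couple is the cathode, so E°_cell = 0.85 V; n = 2.
[H⁺] = 10^(−3.85) = 1.4 × 10^-4 M, and Q = [H⁺]^2 / ([Hg²⁺]·P(H₂)) = 4.99 × 10^-5.
E = E° − (0.0592/2) log Q = 0.85 − (0.0592/2)(-4.302) = 0.977 V.

0.98 V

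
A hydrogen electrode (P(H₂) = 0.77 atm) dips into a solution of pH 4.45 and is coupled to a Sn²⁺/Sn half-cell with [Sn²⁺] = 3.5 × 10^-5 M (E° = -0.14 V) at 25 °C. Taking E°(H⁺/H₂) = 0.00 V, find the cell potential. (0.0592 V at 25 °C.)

0.012 V

The hydrogen couple is the cathode, so E°_cell = 0.14 V; n = 2.
[H⁺] = 10^(−4.45) = 3.5 × 10^-5 M, and Q = [Sn²⁺]·P(H₂) / [H⁺]^2 = 2.14 × 10^4.
E = E° − (0.0592/2) log Q = 0.14 − (0.0592/2)(4.331) = 0.012 V.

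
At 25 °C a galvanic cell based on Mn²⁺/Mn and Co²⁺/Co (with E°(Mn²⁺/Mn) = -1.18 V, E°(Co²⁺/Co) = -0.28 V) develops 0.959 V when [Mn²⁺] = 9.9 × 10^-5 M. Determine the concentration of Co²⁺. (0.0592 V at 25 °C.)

From the Nernst equation, log Q = n(E° − E)/0.0592 = 2(0.90 − 0.959)/0.0592 = -1.993, so Q = 0.0102.
With Q = [Mn²⁺]/[Co²⁺] and the known concentrations, [Co²⁺] in the denominator gives [Co²⁺] = 0.0097 M.

0.0097 M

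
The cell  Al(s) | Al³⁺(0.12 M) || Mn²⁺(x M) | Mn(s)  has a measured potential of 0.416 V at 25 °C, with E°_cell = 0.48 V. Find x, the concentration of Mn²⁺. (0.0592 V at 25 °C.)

0.0017 M

From the Nernst equation, log Q = n(E° − E)/0.0592 = 6(0.48 − 0.416)/0.0592 = 6.486, so Q = 3.07 × 10^6.
With Q = [Al³⁺]^2/[Mn²⁺]^3 and the known concentrations, [Mn²⁺]^3 in the denominator gives [Mn²⁺] = 0.0017 M.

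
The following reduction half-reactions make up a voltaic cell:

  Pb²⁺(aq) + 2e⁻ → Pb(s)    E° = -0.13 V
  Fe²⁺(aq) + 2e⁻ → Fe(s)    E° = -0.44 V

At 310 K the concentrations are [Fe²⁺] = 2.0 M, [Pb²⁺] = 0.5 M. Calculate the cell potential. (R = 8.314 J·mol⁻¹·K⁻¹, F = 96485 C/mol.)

The Pb²⁺/Pb couple has the higher reduction potential and acts as the cathode, so E°_cell = -0.13 − (-0.44) = 0.31 V.
Balancing electrons gives n = 2; the reaction quotient is Q = [Fe²⁺]/[Pb²⁺] = 4.00.
E = E° − (RT/nF) ln Q = 0.31 − (8.314×310)/(2×96485) × (1.386) = 0.310 − 0.019 = 0.291 V.

0.291 V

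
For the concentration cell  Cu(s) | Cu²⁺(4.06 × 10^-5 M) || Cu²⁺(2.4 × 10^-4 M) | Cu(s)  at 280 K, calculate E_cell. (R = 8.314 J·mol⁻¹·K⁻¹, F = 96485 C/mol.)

Both half-cells are Cu²⁺/Cu, so E°_cell = 0. The concentrated side is the cathode; the cell reaction moves Cu²⁺ from high to low concentration with n = 2.
Q = [Cu²⁺]_dilute/[Cu²⁺]_conc = 4.06 × 10^-5/2.4 × 10^-4 = 0.169.
E = 0 − (RT/nF) ln Q = −((8.314×280)/(2×96485))(-1.777) = 0.0214 V.

0.021 V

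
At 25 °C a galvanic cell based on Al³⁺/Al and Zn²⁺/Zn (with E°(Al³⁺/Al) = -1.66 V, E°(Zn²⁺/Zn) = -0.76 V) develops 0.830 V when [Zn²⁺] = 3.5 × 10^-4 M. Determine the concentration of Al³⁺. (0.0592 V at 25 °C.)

0.023 M

From the Nernst equation, log Q = n(E° − E)/0.0592 = 6(0.90 − 0.830)/0.0592 = 7.095, so Q = 1.24 × 10^7.
With Q = [Al³⁺]^2/[Zn²⁺]^3 and the known concentrations, [Al³⁺]^2 in the numerator gives [Al³⁺] = 0.023 M.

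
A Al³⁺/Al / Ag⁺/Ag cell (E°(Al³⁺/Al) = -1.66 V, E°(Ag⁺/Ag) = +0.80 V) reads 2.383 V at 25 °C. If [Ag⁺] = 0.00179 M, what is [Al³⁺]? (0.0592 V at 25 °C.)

4.6 × 10^-5 M

From the Nernst equation, log Q = n(E° − E)/0.0592 = 3(2.46 − 2.383)/0.0592 = 3.902, so Q = 7980.
With Q = [Al³⁺]/[Ag⁺]^3 and the known concentrations, [Al³⁺] in the numerator gives [Al³⁺] = 4.6 × 10^-5 M.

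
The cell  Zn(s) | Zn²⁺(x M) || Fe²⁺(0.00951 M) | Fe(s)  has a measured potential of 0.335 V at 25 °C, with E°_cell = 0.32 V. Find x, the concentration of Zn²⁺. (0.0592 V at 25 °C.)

0.003 M

From the Nernst equation, log Q = n(E° − E)/0.0592 = 2(0.32 − 0.335)/0.0592 = -0.507, so Q = 0.311.
With Q = [Zn²⁺]/[Fe²⁺] and the known concentrations, [Zn²⁺] in the numerator gives [Zn²⁺] = 0.003 M.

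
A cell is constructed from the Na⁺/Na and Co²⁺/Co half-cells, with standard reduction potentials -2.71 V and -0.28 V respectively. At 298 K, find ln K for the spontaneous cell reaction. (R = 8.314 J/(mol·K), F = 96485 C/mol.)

E°_cell = -0.28 − (-2.71) = 2.43 V, with n = 2 electrons transferred.
At equilibrium E = 0, so the Nernst equation gives ln K = nFE°/RT = (2)(96485)(2.43)/((8.314)(298)) = 189.26.

ln K = 189.3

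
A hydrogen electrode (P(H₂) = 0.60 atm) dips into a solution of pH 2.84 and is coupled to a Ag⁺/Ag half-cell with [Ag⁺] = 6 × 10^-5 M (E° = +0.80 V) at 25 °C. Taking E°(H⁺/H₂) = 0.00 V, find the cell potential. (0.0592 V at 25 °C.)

0.71 V

The Ag⁺/Ag couple is the cathode, so E°_cell = 0.80 V; n = 2.
[H⁺] = 10^(−2.84) = 0.0014 M, and Q = [H⁺]^2 / ([Ag⁺]^2·P(H₂)) = 967.
E = E° − (0.0592/2) log Q = 0.80 − (0.0592/2)(2.986) = 0.712 V.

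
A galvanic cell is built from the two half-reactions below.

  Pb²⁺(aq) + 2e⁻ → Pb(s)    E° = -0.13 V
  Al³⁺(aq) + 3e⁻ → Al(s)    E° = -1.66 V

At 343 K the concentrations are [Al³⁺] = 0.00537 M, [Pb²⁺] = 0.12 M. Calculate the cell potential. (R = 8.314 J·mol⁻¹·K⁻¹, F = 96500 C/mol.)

1.55 V

The Pb²⁺/Pb couple has the higher reduction potential and acts as the cathode, so E°_cell = -0.13 − (-1.66) = 1.53 V.
Balancing electrons gives n = 6; the reaction quotient is Q = [Al³⁺]^2/[Pb²⁺]^3 = 0.0167.
E = E° − (RT/nF) ln Q = 1.53 − (8.314×343)/(6×96500) × (-4.093) = 1.530 + 0.020 = 1.550 V.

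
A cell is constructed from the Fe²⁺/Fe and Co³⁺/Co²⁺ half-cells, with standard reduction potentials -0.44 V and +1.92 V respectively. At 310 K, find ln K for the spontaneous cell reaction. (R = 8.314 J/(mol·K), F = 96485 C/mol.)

E°_cell = +1.92 − (-0.44) = 2.36 V, with n = 2 electrons transferred.
At equilibrium E = 0, so the Nernst equation gives ln K = nFE°/RT = (2)(96485)(2.36)/((8.314)(310)) = 176.70.

ln K = 176.7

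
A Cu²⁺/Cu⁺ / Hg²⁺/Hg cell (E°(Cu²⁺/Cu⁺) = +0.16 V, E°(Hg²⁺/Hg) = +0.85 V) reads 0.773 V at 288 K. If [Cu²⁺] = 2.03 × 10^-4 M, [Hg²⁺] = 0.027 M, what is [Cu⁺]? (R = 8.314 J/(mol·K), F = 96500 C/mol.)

0.035 M

From the Nernst equation, ln Q = nF(E° − E)/RT = 2×96500×(0.69 − 0.773)/(8.314×288) = -6.690, so Q = 0.00124.
With Q = [Cu²⁺]^2/([Cu⁺]^2·[Hg²⁺]) and the known concentrations, [Cu⁺]^2 in the denominator gives [Cu⁺] = 0.035 M.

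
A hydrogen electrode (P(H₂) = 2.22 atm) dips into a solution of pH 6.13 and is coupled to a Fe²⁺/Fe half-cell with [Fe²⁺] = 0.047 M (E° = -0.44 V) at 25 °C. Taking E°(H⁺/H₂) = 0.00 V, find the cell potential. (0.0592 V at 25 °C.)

The hydrogen couple is the cathode, so E°_cell = 0.44 V; n = 2.
[H⁺] = 10^(−6.13) = 7.4 × 10^-7 M, and Q = [Fe²⁺]·P(H₂) / [H⁺]^2 = 1.9 × 10^11.
E = E° − (0.0592/2) log Q = 0.44 − (0.0592/2)(11.278) = 0.106 V.

0.11 V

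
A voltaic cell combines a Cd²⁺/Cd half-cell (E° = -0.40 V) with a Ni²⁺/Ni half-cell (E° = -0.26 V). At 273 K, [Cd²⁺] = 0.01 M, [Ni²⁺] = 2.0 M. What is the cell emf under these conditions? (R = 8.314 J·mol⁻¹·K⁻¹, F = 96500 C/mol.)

0.202 V

The Ni²⁺/Ni couple has the higher reduction potential and acts as the cathode, so E°_cell = -0.26 − (-0.40) = 0.14 V.
Balancing electrons gives n = 2; the reaction quotient is Q = [Cd²⁺]/[Ni²⁺] = 0.00500.
E = E° − (RT/nF) ln Q = 0.14 − (8.314×273)/(2×96500) × (-5.298) = 0.140 + 0.062 = 0.202 V.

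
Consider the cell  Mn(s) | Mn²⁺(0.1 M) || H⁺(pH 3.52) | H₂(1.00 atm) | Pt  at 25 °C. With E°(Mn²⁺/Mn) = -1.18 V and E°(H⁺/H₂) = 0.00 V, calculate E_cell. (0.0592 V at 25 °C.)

The hydrogen couple is the cathode, so E°_cell = 1.18 V; n = 2.
[H⁺] = 10^(−3.52) = 3 × 10^-4 M, and Q = [Mn²⁺]·P(H₂) / [H⁺]^2 = 1.1 × 10^6.
E = E° − (0.0592/2) log Q = 1.18 − (0.0592/2)(6.040) = 1.001 V.

1.00 V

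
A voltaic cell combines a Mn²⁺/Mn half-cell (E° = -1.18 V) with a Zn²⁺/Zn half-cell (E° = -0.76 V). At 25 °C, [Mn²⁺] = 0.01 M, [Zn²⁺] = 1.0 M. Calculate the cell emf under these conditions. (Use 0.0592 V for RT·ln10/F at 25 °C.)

The Zn²⁺/Zn couple has the higher reduction potential and acts as the cathode, so E°_cell = -0.76 − (-1.18) = 0.42 V.
Balancing electrons gives n = 2; the reaction quotient is Q = [Mn²⁺]/[Zn²⁺] = 0.0100.
At 25 °C, E = E° − (0.0592/n) log Q = 0.42 − (0.0592/2)(-2.000) = 0.420 + 0.059 = 0.479 V.

0.479 V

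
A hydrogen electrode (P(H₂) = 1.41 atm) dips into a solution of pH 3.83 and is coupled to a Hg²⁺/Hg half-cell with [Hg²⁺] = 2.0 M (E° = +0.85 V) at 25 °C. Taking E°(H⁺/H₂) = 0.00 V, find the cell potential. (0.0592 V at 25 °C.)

1.09 V

The Hg²⁺/Hg couple is the cathode, so E°_cell = 0.85 V; n = 2.
[H⁺] = 10^(−3.83) = 1.5 × 10^-4 M, and Q = [H⁺]^2 / ([Hg²⁺]·P(H₂)) = 7.76 × 10^-9.
E = E° − (0.0592/2) log Q = 0.85 − (0.0592/2)(-8.110) = 1.090 V.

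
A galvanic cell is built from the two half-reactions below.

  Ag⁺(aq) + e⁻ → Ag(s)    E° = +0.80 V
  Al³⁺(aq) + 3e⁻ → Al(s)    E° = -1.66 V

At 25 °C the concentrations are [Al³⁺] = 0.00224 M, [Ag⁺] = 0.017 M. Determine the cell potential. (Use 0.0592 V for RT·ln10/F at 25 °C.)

The Ag⁺/Ag couple has the higher reduction potential and acts as the cathode, so E°_cell = +0.80 − (-1.66) = 2.46 V.
Balancing electrons gives n = 3; the reaction quotient is Q = [Al³⁺]/[Ag⁺]^3 = 456.
At 25 °C, E = E° − (0.0592/n) log Q = 2.46 − (0.0592/3)(2.659) = 2.460 − 0.052 = 2.408 V.

2.41 V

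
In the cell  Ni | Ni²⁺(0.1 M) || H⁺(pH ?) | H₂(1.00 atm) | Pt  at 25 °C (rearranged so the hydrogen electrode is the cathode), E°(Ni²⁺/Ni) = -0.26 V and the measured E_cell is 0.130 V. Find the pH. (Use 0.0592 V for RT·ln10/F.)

pH = 2.70

E°_cell = 0.26 V and n = 2.
log Q = n(E° − E)/0.0592 = 2×(0.26 − 0.130)/0.0592 = 4.392.
With Q = [Ni²⁺]·P(H₂) / [H⁺]^2, solving for [H⁺] gives log[H⁺] = -2.696, so pH = 2.70.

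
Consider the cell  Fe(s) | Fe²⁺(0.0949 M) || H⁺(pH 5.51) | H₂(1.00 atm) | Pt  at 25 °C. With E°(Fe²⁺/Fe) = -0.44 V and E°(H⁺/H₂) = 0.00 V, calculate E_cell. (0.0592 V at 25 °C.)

The hydrogen couple is the cathode, so E°_cell = 0.44 V; n = 2.
[H⁺] = 10^(−5.51) = 3.1 × 10^-6 M, and Q = [Fe²⁺]·P(H₂) / [H⁺]^2 = 9.94 × 10^9.
E = E° − (0.0592/2) log Q = 0.44 − (0.0592/2)(9.997) = 0.144 V.

0.14 V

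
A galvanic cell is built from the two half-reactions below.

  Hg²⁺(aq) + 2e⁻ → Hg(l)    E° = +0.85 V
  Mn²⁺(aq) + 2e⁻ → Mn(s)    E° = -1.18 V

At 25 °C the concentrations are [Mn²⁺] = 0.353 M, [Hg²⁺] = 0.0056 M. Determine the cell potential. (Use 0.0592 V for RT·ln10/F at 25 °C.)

1.98 V

The Hg²⁺/Hg couple has the higher reduction potential and acts as the cathode, so E°_cell = +0.85 − (-1.18) = 2.03 V.
Balancing electrons gives n = 2; the reaction quotient is Q = [Mn²⁺]/[Hg²⁺] = 63.0.
At 25 °C, E = E° − (0.0592/n) log Q = 2.03 − (0.0592/2)(1.800) = 2.030 − 0.053 = 1.977 V.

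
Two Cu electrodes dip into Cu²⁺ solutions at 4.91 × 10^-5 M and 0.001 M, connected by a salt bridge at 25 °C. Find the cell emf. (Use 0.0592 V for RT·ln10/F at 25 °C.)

Both half-cells are Cu²⁺/Cu, so E°_cell = 0. The concentrated side is the cathode; the cell reaction moves Cu²⁺ from high to low concentration with n = 2.
Q = [Cu²⁺]_dilute/[Cu²⁺]_conc = 4.91 × 10^-5/0.001 = 0.0491.
E = 0 − (0.0592/2) log Q = −(0.0592/2)(-1.309) = 0.0387 V.

0.039 V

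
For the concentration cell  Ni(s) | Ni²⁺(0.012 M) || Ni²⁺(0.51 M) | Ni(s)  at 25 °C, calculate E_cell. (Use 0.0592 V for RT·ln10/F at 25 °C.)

0.048 V

Both half-cells are Ni²⁺/Ni, so E°_cell = 0. The concentrated side is the cathode; the cell reaction moves Ni²⁺ from high to low concentration with n = 2.
Q = [Ni²⁺]_dilute/[Ni²⁺]_conc = 0.012/0.51 = 0.0235.
E = 0 − (0.0592/2) log Q = −(0.0592/2)(-1.628) = 0.0482 V.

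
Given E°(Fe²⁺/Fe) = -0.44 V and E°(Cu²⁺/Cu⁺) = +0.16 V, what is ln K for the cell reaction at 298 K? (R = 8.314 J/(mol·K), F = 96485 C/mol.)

E°_cell = +0.16 − (-0.44) = 0.60 V, with n = 2 electrons transferred.
At equilibrium E = 0, so the Nernst equation gives ln K = nFE°/RT = (2)(96485)(0.60)/((8.314)(298)) = 46.73.

ln K = 46.7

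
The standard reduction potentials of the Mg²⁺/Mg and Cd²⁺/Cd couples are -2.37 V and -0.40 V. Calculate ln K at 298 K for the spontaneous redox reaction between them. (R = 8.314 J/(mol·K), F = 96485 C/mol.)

ln K = 153.4

E°_cell = -0.40 − (-2.37) = 1.97 V, with n = 2 electrons transferred.
At equilibrium E = 0, so the Nernst equation gives ln K = nFE°/RT = (2)(96485)(1.97)/((8.314)(298)) = 153.44.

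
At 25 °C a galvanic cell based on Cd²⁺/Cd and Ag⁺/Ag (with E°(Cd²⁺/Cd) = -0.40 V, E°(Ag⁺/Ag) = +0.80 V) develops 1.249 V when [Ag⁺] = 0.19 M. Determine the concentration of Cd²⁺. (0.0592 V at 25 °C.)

8 × 10^-4 M

From the Nernst equation, log Q = n(E° − E)/0.0592 = 2(1.20 − 1.249)/0.0592 = -1.655, so Q = 0.0221.
With Q = [Cd²⁺]/[Ag⁺]^2 and the known concentrations, [Cd²⁺] in the numerator gives [Cd²⁺] = 8 × 10^-4 M.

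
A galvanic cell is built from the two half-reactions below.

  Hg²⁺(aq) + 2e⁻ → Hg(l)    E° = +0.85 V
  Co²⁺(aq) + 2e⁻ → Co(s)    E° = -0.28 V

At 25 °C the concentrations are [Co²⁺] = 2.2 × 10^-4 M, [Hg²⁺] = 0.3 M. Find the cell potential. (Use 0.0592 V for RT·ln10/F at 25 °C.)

1.22 V

The Hg²⁺/Hg couple has the higher reduction potential and acts as the cathode, so E°_cell = +0.85 − (-0.28) = 1.13 V.
Balancing electrons gives n = 2; the reaction quotient is Q = [Co²⁺]/[Hg²⁺] = 7.33 × 10^-4.
At 25 °C, E = E° − (0.0592/n) log Q = 1.13 − (0.0592/2)(-3.135) = 1.130 + 0.093 = 1.223 V.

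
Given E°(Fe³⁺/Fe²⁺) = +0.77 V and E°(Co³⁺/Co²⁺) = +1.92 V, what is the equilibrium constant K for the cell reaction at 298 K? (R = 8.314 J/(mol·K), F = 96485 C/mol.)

2.8 × 10^19

E°_cell = +1.92 − (+0.77) = 1.15 V, with n = 1 electron transferred.
At equilibrium E = 0, so the Nernst equation gives ln K = nFE°/RT = (1)(96485)(1.15)/((8.314)(298)) = 44.78.
K = e^44.78 = 2.8 × 10^19.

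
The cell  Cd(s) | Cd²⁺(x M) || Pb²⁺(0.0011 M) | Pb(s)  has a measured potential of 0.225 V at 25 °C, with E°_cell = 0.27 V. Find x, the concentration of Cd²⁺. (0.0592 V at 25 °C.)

0.036 M

From the Nernst equation, log Q = n(E° − E)/0.0592 = 2(0.27 − 0.225)/0.0592 = 1.520, so Q = 33.1.
With Q = [Cd²⁺]/[Pb²⁺] and the known concentrations, [Cd²⁺] in the numerator gives [Cd²⁺] = 0.036 M.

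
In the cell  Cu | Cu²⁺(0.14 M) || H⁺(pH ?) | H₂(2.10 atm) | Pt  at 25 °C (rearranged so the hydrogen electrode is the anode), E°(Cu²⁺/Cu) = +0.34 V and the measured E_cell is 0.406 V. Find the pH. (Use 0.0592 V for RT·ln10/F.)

pH = 1.38

E°_cell = 0.34 V and n = 2.
log Q = n(E° − E)/0.0592 = 2×(0.34 − 0.406)/0.0592 = -2.230.
With Q = [H⁺]^2 / ([Cu²⁺]·P(H₂)), solving for [H⁺] gives log[H⁺] = -1.381, so pH = 1.38.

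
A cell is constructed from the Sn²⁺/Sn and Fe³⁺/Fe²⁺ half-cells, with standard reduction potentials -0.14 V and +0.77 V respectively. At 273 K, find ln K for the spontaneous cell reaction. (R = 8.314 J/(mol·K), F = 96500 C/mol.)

ln K = 77.4

E°_cell = +0.77 − (-0.14) = 0.91 V, with n = 2 electrons transferred.
At equilibrium E = 0, so the Nernst equation gives ln K = nFE°/RT = (2)(96500)(0.91)/((8.314)(273)) = 77.38.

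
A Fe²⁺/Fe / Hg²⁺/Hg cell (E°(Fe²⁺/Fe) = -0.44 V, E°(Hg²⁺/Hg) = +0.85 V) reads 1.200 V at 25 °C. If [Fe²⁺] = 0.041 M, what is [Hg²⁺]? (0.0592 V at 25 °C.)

From the Nernst equation, log Q = n(E° − E)/0.0592 = 2(1.29 − 1.200)/0.0592 = 3.041, so Q = 1100.
With Q = [Fe²⁺]/[Hg²⁺] and the known concentrations, [Hg²⁺] in the denominator gives [Hg²⁺] = 3.7 × 10^-5 M.

3.7 × 10^-5 M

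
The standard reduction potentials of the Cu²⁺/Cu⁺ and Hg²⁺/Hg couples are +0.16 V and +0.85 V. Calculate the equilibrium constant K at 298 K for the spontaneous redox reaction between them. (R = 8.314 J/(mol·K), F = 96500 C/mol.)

E°_cell = +0.85 − (+0.16) = 0.69 V, with n = 2 electrons transferred.
At equilibrium E = 0, so the Nernst equation gives ln K = nFE°/RT = (2)(96500)(0.69)/((8.314)(298)) = 53.75.
K = e^53.75 = 2.2 × 10^23.

2.2 × 10^23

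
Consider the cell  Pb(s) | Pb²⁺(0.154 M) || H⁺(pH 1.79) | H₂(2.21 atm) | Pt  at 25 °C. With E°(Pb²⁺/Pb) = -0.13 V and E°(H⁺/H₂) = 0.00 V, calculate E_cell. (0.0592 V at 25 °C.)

0.038 V

The hydrogen couple is the cathode, so E°_cell = 0.13 V; n = 2.
[H⁺] = 10^(−1.79) = 0.016 M, and Q = [Pb²⁺]·P(H₂) / [H⁺]^2 = 1290.
E = E° − (0.0592/2) log Q = 0.13 − (0.0592/2)(3.112) = 0.038 V.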